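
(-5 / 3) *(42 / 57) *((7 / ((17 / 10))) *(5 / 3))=-24500 / 2907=-8.43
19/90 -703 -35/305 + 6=-3826001/5490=-696.90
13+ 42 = 55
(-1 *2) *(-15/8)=15/4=3.75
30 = 30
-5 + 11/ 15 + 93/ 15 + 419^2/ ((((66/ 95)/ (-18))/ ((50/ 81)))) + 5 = -4169563454/ 1485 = -2807786.84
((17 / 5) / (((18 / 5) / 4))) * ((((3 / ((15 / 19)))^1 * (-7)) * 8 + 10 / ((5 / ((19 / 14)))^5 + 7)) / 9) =-61423821333668 / 687703240665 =-89.32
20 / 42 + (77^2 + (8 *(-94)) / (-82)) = 5113175 / 861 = 5938.65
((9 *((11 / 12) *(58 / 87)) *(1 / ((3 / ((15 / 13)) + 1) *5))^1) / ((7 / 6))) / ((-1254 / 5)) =-5 / 4788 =-0.00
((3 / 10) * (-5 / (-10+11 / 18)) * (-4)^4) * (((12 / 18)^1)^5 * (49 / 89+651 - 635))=4022272 / 45123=89.14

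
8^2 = 64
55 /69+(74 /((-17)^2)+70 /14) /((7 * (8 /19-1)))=-109642 /219351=-0.50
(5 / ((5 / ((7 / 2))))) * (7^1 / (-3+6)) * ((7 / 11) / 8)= 0.65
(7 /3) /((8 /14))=49 /12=4.08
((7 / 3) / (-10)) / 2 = -7 / 60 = -0.12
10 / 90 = 1 / 9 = 0.11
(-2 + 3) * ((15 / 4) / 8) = 15 / 32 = 0.47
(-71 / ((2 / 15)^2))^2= 255200625 / 16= 15950039.06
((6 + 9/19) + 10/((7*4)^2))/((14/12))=144933/26068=5.56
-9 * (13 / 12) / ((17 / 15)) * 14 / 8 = -4095 / 272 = -15.06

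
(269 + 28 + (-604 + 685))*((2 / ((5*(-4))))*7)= -264.60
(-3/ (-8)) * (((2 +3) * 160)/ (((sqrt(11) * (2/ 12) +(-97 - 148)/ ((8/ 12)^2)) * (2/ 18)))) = -214326000/ 43758181 - 64800 * sqrt(11)/ 43758181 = -4.90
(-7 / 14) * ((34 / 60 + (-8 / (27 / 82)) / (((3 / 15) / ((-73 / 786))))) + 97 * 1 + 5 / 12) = -23188423 / 424440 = -54.63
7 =7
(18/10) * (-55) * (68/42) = -1122/7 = -160.29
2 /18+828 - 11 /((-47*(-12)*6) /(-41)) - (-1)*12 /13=829.17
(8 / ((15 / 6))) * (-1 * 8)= -128 / 5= -25.60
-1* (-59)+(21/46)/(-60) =58.99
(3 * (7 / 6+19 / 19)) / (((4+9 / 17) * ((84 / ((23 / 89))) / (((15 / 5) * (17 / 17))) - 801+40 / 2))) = -5083 / 2382534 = -0.00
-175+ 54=-121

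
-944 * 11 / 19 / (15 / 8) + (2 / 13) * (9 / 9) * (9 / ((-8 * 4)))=-17281541 / 59280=-291.52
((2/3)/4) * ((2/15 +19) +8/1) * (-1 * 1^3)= -407/90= -4.52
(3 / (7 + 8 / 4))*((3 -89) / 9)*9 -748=-2330 / 3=-776.67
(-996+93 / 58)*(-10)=288375 / 29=9943.97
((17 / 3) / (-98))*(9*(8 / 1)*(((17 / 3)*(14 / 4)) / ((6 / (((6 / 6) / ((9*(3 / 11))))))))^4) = -1018618190513 / 74384733888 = -13.69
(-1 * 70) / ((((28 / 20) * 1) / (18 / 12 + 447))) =-22425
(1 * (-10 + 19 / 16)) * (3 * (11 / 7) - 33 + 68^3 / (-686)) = 11767719 / 2744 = 4288.53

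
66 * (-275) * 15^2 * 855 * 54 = -188546737500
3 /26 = 0.12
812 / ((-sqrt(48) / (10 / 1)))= -2030*sqrt(3) / 3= -1172.02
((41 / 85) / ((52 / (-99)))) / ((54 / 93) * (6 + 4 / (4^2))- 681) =41943 / 30937790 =0.00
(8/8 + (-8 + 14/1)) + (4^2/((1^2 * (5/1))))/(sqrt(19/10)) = 16 * sqrt(190)/95 + 7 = 9.32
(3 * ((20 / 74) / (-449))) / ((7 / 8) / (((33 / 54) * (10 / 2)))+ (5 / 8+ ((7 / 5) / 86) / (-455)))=-36894000 / 18619036363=-0.00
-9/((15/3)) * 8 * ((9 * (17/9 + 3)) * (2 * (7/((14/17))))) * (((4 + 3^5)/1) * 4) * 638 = -33947806464/5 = -6789561292.80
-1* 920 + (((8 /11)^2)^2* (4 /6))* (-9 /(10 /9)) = -67459192 /73205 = -921.51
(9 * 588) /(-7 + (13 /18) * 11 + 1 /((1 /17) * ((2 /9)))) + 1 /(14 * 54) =36007465 /526932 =68.33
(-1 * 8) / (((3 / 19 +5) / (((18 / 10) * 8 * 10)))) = -10944 / 49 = -223.35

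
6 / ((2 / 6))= 18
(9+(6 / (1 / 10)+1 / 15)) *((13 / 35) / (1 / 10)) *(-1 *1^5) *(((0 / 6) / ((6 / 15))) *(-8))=0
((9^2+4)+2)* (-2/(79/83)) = -14442/79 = -182.81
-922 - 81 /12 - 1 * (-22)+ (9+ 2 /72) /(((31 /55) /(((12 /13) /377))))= -127160747 /140244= -906.71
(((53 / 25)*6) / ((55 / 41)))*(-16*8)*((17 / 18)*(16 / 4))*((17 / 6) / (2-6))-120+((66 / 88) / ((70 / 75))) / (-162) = 4335155621 / 1386000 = 3127.82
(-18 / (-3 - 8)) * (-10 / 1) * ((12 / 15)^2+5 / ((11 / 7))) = -37836 / 605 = -62.54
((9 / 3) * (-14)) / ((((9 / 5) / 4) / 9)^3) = -336000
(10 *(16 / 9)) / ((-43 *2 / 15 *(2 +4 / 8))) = -160 / 129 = -1.24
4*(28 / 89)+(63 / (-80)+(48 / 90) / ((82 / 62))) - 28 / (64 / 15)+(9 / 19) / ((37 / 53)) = -771082523 / 153914820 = -5.01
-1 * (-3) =3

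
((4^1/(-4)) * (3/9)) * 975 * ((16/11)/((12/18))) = -7800/11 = -709.09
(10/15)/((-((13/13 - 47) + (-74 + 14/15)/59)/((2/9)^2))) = 1180/1693143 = 0.00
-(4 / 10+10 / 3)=-56 / 15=-3.73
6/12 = 1/2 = 0.50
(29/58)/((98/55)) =55/196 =0.28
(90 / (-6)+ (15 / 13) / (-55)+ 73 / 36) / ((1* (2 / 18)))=-66889 / 572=-116.94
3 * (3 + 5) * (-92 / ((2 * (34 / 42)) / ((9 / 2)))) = -104328 / 17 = -6136.94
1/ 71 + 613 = 43524/ 71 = 613.01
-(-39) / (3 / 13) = 169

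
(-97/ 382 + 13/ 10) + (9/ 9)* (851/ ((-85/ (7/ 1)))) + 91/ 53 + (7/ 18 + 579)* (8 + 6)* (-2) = -126152919773/ 7744095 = -16290.21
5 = 5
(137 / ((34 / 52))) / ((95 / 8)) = 28496 / 1615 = 17.64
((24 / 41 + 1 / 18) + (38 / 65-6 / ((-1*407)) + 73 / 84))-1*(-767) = 210223005667 / 273333060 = 769.11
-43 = -43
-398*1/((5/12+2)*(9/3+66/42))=-4179/116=-36.03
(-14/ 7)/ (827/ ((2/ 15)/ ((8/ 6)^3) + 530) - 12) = 84809/ 442694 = 0.19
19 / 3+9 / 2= 65 / 6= 10.83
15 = 15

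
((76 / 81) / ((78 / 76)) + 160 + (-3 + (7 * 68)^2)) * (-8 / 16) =-716252435 / 6318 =-113366.96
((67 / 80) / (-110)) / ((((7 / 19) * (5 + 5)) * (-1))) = 1273 / 616000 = 0.00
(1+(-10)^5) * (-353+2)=35099649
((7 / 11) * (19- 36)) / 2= -119 / 22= -5.41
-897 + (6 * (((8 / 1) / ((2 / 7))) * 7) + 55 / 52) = 14563 / 52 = 280.06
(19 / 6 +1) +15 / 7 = 265 / 42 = 6.31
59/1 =59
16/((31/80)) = 1280/31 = 41.29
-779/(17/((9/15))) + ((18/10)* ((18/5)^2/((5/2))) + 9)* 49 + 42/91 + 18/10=120582603/138125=873.00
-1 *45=-45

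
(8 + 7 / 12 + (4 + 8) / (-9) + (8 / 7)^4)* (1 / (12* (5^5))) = 28671 / 120050000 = 0.00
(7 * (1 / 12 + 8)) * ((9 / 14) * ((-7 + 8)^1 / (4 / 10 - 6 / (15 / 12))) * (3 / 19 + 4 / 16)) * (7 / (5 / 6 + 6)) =-947205 / 274208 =-3.45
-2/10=-1/5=-0.20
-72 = -72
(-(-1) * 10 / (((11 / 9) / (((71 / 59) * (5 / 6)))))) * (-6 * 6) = -191700 / 649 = -295.38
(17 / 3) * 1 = 17 / 3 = 5.67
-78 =-78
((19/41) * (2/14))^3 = 0.00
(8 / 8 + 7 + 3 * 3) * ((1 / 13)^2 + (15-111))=-275791 / 169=-1631.90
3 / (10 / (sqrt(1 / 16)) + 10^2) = 3 / 140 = 0.02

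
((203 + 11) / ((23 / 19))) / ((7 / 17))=69122 / 161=429.33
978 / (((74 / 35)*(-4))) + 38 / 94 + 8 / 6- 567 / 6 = -208.40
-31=-31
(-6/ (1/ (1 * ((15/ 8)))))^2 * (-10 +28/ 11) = -83025/ 88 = -943.47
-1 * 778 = -778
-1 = -1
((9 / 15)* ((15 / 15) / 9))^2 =0.00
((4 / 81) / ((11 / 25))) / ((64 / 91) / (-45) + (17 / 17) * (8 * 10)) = 11375 / 8106516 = 0.00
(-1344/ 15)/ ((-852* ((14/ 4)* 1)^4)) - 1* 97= -35433359/ 365295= -97.00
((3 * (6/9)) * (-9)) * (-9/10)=81/5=16.20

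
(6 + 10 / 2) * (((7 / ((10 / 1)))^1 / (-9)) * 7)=-539 / 90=-5.99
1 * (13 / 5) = 13 / 5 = 2.60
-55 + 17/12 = -643/12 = -53.58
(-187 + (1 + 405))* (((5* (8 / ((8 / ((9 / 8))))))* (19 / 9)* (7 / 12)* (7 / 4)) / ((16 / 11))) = 3737965 / 2048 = 1825.18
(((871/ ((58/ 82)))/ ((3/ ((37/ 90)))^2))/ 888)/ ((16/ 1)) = 1321307/ 811814400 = 0.00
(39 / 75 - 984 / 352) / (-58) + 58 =3702903 / 63800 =58.04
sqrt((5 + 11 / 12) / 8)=sqrt(426) / 24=0.86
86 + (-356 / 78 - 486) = -15778 / 39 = -404.56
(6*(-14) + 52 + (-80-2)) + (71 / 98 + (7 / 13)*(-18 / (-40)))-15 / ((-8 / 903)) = 40260739 / 25480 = 1580.09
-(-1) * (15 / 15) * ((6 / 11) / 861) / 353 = 0.00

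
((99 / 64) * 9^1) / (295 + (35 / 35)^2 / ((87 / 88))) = 77517 / 1648192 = 0.05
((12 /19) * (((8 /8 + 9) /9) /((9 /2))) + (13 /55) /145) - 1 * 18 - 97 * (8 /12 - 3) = 852972794 /4091175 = 208.49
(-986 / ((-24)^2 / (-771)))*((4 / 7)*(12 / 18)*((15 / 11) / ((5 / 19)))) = 2407319 / 924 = 2605.32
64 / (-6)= -32 / 3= -10.67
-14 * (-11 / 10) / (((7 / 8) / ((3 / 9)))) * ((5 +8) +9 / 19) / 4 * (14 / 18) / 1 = 39424 / 2565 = 15.37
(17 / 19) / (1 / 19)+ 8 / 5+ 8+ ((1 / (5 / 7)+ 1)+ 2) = 31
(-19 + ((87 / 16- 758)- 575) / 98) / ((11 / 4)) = -51033 / 4312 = -11.84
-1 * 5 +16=11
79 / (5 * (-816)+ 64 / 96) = -237 / 12238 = -0.02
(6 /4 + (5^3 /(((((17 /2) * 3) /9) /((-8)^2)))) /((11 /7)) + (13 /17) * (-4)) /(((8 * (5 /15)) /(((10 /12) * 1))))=3357085 /5984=561.01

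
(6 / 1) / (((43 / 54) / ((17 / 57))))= 1836 / 817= 2.25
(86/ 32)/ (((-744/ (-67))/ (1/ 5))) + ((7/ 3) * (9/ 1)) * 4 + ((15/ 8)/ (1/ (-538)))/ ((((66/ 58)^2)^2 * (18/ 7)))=-10581803381519/ 70586017920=-149.91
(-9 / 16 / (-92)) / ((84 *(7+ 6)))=3 / 535808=0.00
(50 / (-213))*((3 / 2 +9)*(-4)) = 700 / 71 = 9.86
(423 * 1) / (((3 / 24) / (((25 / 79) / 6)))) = 178.48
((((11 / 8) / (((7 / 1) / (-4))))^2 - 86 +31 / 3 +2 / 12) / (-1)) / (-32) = -14677 / 6272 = -2.34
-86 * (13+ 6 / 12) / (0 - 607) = 1.91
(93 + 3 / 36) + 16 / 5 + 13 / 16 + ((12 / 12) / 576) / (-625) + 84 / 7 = 39274499 / 360000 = 109.10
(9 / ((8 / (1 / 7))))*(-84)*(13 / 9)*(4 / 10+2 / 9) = -182 / 15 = -12.13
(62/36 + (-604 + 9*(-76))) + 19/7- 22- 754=-259505/126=-2059.56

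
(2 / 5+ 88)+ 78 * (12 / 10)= 182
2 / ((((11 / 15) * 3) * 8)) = 0.11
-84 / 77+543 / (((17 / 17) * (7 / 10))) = 59646 / 77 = 774.62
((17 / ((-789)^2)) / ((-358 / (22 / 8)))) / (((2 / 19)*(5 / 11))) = -0.00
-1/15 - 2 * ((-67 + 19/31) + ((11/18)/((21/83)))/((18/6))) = 11521486/87885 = 131.10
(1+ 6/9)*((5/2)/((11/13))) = 325/66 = 4.92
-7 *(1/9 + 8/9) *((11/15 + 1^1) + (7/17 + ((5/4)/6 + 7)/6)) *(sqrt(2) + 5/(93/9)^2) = -286727 *sqrt(2)/12240 - 286727/261392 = -34.23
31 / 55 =0.56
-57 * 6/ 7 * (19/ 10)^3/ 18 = -130321/ 7000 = -18.62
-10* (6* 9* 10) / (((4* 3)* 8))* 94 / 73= -10575 / 146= -72.43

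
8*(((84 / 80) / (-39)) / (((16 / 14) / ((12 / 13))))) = -147 / 845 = -0.17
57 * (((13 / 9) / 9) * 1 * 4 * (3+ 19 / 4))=7657 / 27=283.59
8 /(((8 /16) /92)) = 1472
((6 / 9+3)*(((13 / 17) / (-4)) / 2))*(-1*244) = 8723 / 102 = 85.52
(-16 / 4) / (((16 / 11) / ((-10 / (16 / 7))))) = 385 / 32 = 12.03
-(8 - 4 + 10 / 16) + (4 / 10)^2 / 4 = -917 / 200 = -4.58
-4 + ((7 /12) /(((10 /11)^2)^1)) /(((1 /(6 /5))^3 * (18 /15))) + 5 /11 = -69549 /27500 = -2.53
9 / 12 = 0.75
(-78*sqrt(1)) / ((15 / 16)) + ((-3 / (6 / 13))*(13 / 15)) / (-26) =-4979 / 60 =-82.98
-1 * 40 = -40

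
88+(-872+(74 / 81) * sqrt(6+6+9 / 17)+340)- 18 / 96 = -7107 / 16+74 * sqrt(3621) / 1377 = -440.95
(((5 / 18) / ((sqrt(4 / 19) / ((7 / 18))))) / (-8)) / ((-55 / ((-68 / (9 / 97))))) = -11543 * sqrt(19) / 128304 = -0.39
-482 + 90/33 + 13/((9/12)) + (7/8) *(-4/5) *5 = -30719/66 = -465.44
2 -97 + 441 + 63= 409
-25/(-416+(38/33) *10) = 825/13348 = 0.06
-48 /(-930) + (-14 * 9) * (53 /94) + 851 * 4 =24280971 /7285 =3333.01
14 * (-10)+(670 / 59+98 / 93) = -127.59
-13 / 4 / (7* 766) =-13 / 21448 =-0.00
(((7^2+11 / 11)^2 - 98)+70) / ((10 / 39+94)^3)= 18329571 / 6209212472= 0.00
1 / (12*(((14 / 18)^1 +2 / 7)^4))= 5250987 / 80604484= 0.07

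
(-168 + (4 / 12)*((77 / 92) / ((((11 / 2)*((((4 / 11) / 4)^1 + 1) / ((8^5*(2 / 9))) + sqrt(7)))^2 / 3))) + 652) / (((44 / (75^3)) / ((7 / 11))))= 38623575305796150032509992890625 / 13078775835863453565951277 - 1227364214243328000000*sqrt(7) / 1188979621442132142359207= 2953149.11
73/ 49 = 1.49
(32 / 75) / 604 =8 / 11325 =0.00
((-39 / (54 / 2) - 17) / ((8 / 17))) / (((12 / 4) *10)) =-1411 / 1080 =-1.31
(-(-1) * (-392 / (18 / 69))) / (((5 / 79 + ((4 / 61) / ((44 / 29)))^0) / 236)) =-3001684 / 9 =-333520.44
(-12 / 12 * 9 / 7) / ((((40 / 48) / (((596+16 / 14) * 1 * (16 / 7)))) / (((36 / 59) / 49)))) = -26002944 / 991613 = -26.22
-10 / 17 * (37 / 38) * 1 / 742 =-185 / 239666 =-0.00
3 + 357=360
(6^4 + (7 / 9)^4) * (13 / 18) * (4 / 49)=221141882 / 2893401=76.43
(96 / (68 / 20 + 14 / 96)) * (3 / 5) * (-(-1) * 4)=55296 / 851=64.98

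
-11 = -11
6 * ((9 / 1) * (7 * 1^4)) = 378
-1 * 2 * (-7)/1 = 14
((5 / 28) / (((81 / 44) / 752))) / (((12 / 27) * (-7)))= -10340 / 441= -23.45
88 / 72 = 11 / 9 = 1.22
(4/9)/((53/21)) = 28/159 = 0.18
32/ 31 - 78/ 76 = 7/ 1178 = 0.01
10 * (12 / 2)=60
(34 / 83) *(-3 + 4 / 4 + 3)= 0.41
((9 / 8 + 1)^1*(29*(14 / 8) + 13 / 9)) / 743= 31943 / 213984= 0.15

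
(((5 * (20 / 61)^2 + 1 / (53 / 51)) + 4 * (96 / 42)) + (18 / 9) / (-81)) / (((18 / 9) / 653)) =775302568651 / 223639542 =3466.75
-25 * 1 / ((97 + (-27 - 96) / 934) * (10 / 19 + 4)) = -8873 / 155617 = -0.06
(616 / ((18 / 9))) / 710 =154 / 355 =0.43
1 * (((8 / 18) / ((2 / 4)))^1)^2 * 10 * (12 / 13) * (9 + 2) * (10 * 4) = 1126400 / 351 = 3209.12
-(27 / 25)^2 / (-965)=0.00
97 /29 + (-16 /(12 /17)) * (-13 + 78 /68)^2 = -4704914 /1479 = -3181.15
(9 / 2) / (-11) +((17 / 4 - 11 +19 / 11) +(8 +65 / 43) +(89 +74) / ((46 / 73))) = 11433991 / 43516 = 262.75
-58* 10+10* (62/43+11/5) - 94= -27416/43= -637.58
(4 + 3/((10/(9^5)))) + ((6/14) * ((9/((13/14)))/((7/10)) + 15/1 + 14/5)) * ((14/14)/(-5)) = 80607743/4550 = 17715.99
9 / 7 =1.29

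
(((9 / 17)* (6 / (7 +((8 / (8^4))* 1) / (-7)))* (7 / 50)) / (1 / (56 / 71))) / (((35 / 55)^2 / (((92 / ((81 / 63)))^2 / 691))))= 1438848581632 / 1569261466425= 0.92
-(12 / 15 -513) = 2561 / 5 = 512.20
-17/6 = -2.83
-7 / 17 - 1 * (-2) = 27 / 17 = 1.59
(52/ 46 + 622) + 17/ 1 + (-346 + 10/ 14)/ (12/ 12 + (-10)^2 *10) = 103108470/ 161161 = 639.79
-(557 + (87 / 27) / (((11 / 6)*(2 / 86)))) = -20875 / 33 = -632.58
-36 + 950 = 914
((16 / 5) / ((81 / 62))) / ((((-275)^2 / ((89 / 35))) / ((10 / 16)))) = 11036 / 214396875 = 0.00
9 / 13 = 0.69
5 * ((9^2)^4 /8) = 215233605 /8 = 26904200.62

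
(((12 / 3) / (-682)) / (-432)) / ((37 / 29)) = 29 / 2725272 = 0.00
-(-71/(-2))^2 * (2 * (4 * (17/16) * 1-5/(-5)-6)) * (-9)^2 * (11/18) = 1497177/16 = 93573.56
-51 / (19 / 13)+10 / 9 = -5777 / 171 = -33.78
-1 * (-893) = 893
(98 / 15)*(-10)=-196 / 3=-65.33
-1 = -1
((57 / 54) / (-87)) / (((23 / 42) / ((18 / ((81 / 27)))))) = -266 / 2001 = -0.13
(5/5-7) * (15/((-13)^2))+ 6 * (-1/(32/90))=-23535/1352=-17.41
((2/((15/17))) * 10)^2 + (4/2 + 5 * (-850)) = -33608/9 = -3734.22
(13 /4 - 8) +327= 1289 /4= 322.25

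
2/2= 1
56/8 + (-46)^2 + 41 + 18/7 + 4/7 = 15170/7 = 2167.14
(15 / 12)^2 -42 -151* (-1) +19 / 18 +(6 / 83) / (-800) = 4168931 / 37350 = 111.62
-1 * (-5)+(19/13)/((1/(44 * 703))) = 587773/13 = 45213.31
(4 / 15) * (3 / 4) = 1 / 5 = 0.20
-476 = -476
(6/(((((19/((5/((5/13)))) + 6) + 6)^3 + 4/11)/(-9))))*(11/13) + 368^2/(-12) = -665405946422/58961913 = -11285.35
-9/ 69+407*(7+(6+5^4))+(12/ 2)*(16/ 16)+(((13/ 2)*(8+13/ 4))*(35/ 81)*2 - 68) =215004329/ 828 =259667.06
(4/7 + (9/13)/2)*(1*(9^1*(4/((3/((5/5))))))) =1002/91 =11.01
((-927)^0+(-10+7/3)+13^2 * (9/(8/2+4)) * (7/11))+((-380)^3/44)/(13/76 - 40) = 8370996629/266376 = 31425.49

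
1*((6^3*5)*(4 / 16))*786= 212220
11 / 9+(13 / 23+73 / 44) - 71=-615277 / 9108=-67.55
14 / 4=3.50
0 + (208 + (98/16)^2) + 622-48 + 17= 53537/64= 836.52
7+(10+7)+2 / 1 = 26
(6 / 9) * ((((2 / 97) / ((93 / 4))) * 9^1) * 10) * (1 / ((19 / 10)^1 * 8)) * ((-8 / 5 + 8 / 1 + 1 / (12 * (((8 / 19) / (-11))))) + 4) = 19735 / 685596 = 0.03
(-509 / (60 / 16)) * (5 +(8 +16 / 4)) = -34612 / 15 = -2307.47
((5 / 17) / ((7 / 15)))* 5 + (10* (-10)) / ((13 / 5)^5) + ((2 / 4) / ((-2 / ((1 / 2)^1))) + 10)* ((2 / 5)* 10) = 3694620243 / 88367734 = 41.81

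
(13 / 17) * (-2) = -26 / 17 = -1.53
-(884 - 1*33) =-851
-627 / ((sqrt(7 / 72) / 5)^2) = -1128600 / 7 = -161228.57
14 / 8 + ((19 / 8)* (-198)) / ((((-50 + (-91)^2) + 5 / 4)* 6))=229249 / 131716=1.74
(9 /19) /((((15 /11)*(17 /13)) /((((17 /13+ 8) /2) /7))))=3993 /22610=0.18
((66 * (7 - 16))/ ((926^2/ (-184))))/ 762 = 4554/ 27224863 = 0.00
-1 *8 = -8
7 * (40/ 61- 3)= -1001/ 61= -16.41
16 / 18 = 8 / 9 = 0.89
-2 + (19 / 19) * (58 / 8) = 21 / 4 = 5.25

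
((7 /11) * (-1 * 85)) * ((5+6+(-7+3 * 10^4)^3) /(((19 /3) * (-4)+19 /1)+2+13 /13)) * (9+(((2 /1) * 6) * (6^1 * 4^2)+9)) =5634868750437113460 /11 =512260795494283041.82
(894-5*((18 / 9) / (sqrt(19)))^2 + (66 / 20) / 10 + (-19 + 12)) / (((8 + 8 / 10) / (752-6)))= 628104771 / 8360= 75132.15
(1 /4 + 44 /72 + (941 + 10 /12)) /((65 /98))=1662913 /1170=1421.29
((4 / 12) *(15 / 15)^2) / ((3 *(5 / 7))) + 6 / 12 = 59 / 90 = 0.66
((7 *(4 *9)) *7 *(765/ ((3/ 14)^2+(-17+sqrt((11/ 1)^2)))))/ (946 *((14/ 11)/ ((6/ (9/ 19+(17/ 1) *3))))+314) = -279188280/ 13110467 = -21.30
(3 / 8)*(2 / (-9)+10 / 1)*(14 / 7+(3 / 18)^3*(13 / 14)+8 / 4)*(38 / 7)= 2530781 / 31752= 79.70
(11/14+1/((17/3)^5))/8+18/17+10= 1774240005/159023984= 11.16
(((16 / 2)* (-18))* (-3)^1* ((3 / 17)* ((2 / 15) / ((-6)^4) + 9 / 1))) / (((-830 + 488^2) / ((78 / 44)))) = 1137253 / 221888590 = 0.01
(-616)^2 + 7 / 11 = 4174023 / 11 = 379456.64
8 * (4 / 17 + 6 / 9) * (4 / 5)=1472 / 255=5.77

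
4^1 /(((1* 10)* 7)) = 2 /35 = 0.06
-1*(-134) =134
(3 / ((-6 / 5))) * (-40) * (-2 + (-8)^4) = 409400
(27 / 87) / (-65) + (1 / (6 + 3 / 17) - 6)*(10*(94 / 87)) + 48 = -1791187 / 118755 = -15.08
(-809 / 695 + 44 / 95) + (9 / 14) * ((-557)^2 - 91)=3686059794 / 18487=199386.58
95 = 95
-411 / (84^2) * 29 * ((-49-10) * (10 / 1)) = 1172035 / 1176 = 996.63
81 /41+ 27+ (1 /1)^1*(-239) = -8611 /41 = -210.02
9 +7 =16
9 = 9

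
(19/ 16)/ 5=19/ 80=0.24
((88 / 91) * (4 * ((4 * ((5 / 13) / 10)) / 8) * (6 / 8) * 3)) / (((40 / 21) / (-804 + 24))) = -891 / 13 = -68.54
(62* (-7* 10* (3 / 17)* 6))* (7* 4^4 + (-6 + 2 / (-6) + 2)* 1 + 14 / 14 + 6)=-140199360 / 17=-8247021.18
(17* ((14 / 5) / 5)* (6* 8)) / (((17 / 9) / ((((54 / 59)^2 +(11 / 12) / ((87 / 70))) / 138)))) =160290872 / 58045675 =2.76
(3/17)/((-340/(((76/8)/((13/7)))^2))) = -53067/3907280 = -0.01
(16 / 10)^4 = 4096 / 625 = 6.55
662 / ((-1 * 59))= -11.22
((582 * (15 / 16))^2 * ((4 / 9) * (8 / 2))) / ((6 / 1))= 705675 / 8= 88209.38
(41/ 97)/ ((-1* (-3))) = 41/ 291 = 0.14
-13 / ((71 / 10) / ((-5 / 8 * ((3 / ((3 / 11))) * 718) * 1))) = 1283425 / 142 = 9038.20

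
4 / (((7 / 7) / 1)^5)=4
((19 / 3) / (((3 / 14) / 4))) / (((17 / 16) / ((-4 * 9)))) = -68096 / 17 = -4005.65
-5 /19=-0.26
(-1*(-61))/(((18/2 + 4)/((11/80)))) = 671/1040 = 0.65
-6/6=-1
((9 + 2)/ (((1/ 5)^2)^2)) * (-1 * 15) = -103125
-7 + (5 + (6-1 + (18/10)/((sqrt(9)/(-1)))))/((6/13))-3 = 311/30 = 10.37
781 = 781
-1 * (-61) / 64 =0.95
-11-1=-12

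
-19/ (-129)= 19/ 129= 0.15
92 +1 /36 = 3313 /36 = 92.03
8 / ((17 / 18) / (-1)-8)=-144 / 161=-0.89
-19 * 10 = -190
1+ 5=6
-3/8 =-0.38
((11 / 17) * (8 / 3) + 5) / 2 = 343 / 102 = 3.36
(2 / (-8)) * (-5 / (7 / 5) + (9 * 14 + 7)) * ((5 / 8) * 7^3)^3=-326431856625 / 1024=-318781109.99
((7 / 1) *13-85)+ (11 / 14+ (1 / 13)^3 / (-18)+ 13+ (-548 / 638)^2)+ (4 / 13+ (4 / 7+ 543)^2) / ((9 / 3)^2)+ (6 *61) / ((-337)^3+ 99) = 2951425991289080252929 / 89844045957705039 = 32850.55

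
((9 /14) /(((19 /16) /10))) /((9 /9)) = 720 /133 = 5.41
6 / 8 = 3 / 4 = 0.75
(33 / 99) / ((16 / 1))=1 / 48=0.02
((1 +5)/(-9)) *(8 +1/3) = -50/9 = -5.56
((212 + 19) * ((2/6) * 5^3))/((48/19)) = 182875/48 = 3809.90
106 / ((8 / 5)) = 265 / 4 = 66.25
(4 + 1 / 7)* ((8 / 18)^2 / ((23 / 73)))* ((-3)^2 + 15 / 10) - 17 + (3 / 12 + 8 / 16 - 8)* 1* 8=-29639 / 621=-47.73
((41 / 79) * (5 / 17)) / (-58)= -205 / 77894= -0.00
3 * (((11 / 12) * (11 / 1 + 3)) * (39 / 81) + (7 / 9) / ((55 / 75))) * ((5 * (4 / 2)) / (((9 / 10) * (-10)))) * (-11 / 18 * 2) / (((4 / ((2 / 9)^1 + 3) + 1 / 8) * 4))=3741290 / 693279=5.40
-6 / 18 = -1 / 3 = -0.33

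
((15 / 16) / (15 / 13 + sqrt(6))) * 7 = -6825 / 4208 + 5915 * sqrt(6) / 4208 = 1.82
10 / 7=1.43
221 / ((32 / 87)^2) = 1672749 / 1024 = 1633.54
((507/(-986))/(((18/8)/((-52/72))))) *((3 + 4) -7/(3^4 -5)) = 384475/337212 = 1.14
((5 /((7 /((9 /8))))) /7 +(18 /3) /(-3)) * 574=-30299 /28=-1082.11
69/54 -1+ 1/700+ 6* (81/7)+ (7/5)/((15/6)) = 63241/900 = 70.27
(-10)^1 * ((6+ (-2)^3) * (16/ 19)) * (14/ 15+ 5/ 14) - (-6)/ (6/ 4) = 10268/ 399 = 25.73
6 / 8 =3 / 4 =0.75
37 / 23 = 1.61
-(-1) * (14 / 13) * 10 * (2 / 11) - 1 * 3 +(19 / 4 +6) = 5553 / 572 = 9.71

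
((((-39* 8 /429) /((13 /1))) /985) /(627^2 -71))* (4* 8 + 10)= -168 /27682092295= -0.00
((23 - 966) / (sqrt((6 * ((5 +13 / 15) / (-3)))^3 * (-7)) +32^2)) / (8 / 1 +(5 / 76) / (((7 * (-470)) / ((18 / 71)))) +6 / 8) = -1412515810125 / 13276411538858 +69056328495 * sqrt(1155) / 212422584621728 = -0.10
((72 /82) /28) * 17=153 /287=0.53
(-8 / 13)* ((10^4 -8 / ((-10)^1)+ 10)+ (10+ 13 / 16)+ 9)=-802449 / 130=-6172.68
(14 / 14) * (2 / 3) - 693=-2077 / 3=-692.33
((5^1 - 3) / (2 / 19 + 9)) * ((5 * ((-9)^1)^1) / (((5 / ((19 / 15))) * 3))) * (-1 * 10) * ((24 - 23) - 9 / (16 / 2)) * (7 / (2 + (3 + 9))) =-361 / 692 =-0.52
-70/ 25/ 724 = -7/ 1810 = -0.00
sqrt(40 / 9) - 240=-240+ 2 * sqrt(10) / 3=-237.89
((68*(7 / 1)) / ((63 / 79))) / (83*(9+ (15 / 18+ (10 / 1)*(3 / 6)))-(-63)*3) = 10744 / 25563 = 0.42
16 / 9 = 1.78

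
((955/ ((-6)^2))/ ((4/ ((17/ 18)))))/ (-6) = -16235/ 15552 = -1.04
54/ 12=4.50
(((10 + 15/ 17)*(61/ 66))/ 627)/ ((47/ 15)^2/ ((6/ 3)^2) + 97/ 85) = 564250/ 126474887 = 0.00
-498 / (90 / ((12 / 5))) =-332 / 25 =-13.28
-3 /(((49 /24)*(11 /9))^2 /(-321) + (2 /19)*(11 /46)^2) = 451588696128 /2013943723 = 224.23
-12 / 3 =-4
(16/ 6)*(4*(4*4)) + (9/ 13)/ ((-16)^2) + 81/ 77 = 132013855/ 768768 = 171.72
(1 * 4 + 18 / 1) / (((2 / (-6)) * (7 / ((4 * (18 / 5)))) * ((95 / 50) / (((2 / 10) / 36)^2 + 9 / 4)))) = -1603822 / 9975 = -160.78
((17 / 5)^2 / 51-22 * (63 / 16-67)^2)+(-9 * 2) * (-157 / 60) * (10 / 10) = -87444.01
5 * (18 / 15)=6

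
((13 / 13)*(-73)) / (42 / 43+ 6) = -3139 / 300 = -10.46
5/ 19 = 0.26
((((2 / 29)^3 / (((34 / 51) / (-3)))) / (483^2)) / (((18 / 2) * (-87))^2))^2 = 16 / 150223729516596068724949451481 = 0.00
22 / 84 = 11 / 42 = 0.26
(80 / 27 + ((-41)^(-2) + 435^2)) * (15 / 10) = 4294244791 / 15129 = 283841.95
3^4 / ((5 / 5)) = 81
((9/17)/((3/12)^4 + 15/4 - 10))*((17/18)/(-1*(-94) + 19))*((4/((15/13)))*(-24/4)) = 1024/69495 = 0.01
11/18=0.61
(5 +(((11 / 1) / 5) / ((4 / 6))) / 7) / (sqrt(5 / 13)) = 383 *sqrt(65) / 350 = 8.82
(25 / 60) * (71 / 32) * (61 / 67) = 21655 / 25728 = 0.84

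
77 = 77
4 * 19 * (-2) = -152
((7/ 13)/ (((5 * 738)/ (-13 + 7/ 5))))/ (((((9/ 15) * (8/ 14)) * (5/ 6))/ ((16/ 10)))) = -5684/ 599625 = -0.01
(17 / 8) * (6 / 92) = 51 / 368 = 0.14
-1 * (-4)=4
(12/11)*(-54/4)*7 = -1134/11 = -103.09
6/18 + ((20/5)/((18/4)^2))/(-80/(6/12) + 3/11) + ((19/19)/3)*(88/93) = 2856697/4411827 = 0.65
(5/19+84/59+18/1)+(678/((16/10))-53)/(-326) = 18.55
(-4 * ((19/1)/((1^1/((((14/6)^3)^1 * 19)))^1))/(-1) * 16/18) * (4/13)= 15849344/3159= 5017.20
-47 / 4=-11.75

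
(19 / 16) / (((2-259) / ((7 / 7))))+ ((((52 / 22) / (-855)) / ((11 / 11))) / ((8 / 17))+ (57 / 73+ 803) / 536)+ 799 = 151413636189407 / 189151403760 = 800.49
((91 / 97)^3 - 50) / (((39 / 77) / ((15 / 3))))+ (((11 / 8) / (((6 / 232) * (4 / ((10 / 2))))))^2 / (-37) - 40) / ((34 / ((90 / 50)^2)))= -7173378840094523 / 14328820072320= -500.63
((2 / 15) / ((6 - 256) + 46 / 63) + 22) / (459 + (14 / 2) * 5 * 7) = 0.03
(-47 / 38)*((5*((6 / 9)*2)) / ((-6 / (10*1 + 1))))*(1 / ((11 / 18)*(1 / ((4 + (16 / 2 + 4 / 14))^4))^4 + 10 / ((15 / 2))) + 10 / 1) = 1194223103897109982570271667746012966 / 7348734677393038803247902501937605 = 162.51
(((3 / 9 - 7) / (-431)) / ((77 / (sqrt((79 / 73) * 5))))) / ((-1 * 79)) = -20 * sqrt(28835) / 574168287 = -0.00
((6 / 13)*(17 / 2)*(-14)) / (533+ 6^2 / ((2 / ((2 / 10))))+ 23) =-1785 / 18187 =-0.10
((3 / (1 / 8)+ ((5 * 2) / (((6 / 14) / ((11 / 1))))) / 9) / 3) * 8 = 11344 / 81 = 140.05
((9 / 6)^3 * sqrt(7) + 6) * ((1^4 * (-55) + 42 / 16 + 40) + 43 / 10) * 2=-8721 * sqrt(7) / 160-969 / 10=-241.11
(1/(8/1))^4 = 1/4096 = 0.00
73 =73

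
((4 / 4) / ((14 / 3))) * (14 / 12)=1 / 4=0.25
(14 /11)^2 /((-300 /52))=-2548 /9075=-0.28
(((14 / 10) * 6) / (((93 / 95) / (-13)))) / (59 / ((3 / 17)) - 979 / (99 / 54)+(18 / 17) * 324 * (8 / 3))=-176358 / 1130663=-0.16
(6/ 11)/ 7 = 6/ 77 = 0.08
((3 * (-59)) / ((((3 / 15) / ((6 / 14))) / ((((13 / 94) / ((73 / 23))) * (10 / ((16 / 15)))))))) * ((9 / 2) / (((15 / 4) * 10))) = -18.59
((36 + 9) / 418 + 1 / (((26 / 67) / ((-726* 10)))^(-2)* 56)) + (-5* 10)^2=157348712396109211 / 62936774762400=2500.11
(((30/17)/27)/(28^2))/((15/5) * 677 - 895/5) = 5/111075552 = 0.00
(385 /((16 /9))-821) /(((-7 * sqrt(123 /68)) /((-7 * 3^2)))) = -29013 * sqrt(2091) /328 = -4044.79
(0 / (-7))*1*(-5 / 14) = 0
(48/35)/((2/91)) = 312/5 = 62.40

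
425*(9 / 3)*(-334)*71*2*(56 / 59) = -3386359200 / 59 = -57395918.64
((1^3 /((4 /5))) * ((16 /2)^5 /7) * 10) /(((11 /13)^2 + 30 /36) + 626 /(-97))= -40287436800 /3376639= -11931.22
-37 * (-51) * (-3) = -5661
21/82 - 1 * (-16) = 1333/82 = 16.26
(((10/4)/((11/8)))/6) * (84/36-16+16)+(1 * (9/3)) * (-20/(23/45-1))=12220/99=123.43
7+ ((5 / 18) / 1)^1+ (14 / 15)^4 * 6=399289 / 33750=11.83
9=9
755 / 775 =151 / 155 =0.97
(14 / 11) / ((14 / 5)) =5 / 11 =0.45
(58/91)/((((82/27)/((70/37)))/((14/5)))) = 21924/19721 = 1.11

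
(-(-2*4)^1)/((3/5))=40/3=13.33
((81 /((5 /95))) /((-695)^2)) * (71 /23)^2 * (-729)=-5655654171 /255520225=-22.13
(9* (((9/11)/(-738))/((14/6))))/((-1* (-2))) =-27/12628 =-0.00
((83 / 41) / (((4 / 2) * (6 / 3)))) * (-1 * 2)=-83 / 82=-1.01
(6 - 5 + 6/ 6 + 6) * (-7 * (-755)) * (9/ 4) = 95130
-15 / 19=-0.79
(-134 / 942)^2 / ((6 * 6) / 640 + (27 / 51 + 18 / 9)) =12210080 / 1560207753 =0.01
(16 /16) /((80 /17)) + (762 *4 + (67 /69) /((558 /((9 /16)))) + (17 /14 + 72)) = 7477942067 /2395680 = 3121.43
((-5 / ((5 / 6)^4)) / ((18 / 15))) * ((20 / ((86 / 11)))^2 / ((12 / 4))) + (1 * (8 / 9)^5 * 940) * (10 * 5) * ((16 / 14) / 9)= 3293.11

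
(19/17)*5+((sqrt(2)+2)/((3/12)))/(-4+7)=4*sqrt(2)/3+421/51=10.14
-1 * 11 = -11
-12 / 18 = -2 / 3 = -0.67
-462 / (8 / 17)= -3927 / 4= -981.75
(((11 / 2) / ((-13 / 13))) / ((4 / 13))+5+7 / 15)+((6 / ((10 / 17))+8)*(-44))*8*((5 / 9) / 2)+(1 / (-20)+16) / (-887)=-572215651 / 319320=-1791.98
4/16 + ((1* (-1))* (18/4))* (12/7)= -209/28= -7.46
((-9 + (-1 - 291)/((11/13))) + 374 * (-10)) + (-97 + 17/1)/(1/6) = -50315/11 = -4574.09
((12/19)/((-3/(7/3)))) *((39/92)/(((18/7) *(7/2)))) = -91/3933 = -0.02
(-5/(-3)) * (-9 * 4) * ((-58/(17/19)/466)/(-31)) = -33060/122791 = -0.27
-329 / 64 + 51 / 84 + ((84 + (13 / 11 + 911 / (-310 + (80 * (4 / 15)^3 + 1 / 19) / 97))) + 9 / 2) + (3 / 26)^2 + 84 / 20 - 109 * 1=-2788833106952479 / 123524238918080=-22.58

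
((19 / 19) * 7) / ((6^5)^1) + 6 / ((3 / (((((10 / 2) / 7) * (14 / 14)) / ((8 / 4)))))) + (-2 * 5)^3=-54393071 / 54432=-999.28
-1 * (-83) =83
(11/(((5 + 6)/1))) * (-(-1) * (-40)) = -40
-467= -467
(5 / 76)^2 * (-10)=-125 / 2888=-0.04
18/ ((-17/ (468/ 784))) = -1053/ 1666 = -0.63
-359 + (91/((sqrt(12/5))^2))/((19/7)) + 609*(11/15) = 115789/1140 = 101.57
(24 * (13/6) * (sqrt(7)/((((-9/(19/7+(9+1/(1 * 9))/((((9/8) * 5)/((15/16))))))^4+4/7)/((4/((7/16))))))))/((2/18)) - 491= 47.82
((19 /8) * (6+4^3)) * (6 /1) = 1995 /2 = 997.50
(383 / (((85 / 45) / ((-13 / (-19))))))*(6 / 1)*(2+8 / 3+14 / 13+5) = 2888586 / 323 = 8942.99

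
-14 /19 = -0.74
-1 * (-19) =19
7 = 7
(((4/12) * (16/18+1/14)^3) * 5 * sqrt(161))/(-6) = -8857805 * sqrt(161)/36006768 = -3.12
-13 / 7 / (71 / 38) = -494 / 497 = -0.99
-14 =-14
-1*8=-8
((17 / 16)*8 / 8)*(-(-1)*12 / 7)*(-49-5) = -1377 / 14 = -98.36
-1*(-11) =11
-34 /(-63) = 34 /63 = 0.54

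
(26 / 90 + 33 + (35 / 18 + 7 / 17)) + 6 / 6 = 18689 / 510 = 36.65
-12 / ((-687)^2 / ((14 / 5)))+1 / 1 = 786559 / 786615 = 1.00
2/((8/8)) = 2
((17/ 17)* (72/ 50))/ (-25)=-36/ 625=-0.06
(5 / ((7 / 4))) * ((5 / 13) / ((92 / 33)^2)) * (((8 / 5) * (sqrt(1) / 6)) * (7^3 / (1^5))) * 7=622545 / 6877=90.53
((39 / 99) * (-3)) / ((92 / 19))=-0.24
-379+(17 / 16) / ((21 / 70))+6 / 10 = -44983 / 120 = -374.86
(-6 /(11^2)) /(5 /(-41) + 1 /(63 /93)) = -2583 /70543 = -0.04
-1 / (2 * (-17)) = 1 / 34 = 0.03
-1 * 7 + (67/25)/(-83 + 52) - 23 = -23317/775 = -30.09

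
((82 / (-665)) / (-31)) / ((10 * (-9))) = -41 / 927675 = -0.00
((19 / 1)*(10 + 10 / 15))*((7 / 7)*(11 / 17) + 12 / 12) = 17024 / 51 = 333.80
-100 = -100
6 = 6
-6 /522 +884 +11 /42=1077017 /1218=884.25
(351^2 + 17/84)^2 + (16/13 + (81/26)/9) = 1392296774946061/91728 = 15178536269.69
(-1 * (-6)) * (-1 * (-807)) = 4842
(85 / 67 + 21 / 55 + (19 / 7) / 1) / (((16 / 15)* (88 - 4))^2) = 562945 / 1035431936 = 0.00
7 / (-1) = -7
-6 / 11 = -0.55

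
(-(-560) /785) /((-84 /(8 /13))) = -32 /6123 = -0.01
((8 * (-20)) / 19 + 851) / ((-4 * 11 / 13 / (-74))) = 7700329 / 418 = 18421.84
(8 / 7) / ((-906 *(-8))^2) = 1 / 45966816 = 0.00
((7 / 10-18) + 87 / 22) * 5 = -734 / 11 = -66.73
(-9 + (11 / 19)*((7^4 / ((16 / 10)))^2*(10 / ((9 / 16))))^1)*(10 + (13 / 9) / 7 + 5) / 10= 3796840584263 / 107730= 35244041.44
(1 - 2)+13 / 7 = 6 / 7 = 0.86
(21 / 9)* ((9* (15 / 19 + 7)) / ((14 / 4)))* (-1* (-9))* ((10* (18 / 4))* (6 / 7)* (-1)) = -2157840 / 133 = -16224.36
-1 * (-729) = 729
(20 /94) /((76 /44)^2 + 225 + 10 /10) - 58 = -58.00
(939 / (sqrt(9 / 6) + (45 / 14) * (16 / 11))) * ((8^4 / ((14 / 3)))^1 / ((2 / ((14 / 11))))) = 9692282880 / 80471 - 1036535808 * sqrt(6) / 80471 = 88892.88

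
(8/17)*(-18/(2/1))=-4.24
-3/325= -0.01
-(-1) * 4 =4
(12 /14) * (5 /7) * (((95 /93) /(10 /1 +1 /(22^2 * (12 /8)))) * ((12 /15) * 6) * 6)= 19863360 /11029459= 1.80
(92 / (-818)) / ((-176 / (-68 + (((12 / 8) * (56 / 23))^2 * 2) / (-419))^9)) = -20033645505999.50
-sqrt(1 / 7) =-sqrt(7) / 7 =-0.38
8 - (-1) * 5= 13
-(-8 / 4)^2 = -4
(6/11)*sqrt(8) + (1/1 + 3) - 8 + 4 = 12*sqrt(2)/11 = 1.54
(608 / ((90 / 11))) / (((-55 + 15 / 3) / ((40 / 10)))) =-6688 / 1125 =-5.94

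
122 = 122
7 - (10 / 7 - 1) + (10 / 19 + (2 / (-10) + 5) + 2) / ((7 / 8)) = 9938 / 665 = 14.94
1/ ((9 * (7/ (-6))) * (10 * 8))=-1/ 840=-0.00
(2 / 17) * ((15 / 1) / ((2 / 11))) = 165 / 17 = 9.71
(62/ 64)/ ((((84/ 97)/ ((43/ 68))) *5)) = 129301/ 913920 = 0.14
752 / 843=0.89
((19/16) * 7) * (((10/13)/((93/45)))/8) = 9975/25792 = 0.39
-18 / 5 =-3.60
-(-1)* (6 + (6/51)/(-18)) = 917/153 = 5.99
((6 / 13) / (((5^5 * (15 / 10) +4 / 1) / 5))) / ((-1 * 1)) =-60 / 121979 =-0.00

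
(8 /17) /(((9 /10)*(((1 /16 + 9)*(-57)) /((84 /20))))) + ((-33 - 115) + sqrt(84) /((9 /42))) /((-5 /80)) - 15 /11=10973280283 /4636665 - 448*sqrt(21) /3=1682.30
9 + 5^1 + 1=15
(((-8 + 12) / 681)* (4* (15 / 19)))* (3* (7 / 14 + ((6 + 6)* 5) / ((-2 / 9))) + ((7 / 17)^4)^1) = -5401946200 / 360226073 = -15.00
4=4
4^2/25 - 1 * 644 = -643.36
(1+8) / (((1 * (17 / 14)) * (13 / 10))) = 1260 / 221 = 5.70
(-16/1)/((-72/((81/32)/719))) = 9/11504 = 0.00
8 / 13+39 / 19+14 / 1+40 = 13997 / 247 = 56.67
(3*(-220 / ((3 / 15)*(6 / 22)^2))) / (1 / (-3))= 133100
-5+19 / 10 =-31 / 10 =-3.10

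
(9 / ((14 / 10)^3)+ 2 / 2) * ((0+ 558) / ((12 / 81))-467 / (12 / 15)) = 4672277 / 343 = 13621.80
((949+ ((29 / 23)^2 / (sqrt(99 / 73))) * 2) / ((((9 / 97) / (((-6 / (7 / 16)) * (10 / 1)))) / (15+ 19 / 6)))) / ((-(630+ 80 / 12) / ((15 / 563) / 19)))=1422702880 * sqrt(803) / 249668076273+ 802702160 / 14301889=56.29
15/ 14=1.07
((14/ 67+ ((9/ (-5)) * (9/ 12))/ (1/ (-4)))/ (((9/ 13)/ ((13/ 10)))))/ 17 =317551/ 512550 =0.62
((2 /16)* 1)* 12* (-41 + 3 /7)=-426 /7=-60.86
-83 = -83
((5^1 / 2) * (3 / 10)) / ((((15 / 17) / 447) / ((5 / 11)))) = 7599 / 44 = 172.70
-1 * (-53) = 53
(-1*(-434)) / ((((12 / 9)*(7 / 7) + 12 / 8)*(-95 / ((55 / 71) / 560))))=-1023 / 458660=-0.00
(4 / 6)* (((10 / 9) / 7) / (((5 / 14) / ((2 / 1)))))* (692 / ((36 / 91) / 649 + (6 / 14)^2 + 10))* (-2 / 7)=-1307802496 / 113678505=-11.50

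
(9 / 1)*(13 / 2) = 117 / 2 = 58.50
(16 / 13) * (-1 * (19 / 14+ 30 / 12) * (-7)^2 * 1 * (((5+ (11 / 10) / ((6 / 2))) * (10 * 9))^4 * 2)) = -329154885487008 / 13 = -25319606575923.69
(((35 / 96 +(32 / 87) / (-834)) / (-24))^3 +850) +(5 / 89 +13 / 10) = 8194470287954255394182210453 / 9625196264783758082703360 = 851.36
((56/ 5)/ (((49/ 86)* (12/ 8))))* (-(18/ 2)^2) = -37152/ 35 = -1061.49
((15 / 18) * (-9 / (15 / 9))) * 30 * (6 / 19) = -810 / 19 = -42.63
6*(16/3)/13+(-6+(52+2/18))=5683/117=48.57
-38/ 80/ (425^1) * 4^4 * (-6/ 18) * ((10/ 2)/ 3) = 608/ 3825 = 0.16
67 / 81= 0.83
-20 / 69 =-0.29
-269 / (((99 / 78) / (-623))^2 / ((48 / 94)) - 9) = 564631439008 / 18890997627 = 29.89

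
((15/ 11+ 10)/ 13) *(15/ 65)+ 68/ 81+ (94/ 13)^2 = 8029663/ 150579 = 53.33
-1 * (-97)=97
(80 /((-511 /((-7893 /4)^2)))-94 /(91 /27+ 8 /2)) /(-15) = 20663082891 /508445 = 40639.76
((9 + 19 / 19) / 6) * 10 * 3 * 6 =300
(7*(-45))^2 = 99225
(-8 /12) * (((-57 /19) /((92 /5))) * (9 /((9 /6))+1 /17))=515 /782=0.66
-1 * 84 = -84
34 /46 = 17 /23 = 0.74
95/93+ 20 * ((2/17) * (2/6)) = 2855/1581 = 1.81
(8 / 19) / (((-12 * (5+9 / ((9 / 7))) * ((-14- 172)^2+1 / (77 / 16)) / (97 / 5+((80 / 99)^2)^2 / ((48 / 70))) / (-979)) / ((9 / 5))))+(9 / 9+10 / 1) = 66317766578063893 / 6027253948801800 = 11.00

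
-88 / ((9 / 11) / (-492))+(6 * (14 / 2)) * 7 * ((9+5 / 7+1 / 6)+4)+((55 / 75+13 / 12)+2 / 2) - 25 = 1139523 / 20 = 56976.15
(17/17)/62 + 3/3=1.02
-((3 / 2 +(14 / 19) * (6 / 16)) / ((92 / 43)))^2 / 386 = -33698025 / 18870792704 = -0.00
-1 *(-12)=12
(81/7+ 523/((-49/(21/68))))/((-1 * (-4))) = 3939/1904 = 2.07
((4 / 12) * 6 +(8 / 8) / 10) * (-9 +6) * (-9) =567 / 10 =56.70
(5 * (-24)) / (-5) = 24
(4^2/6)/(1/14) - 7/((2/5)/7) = -511/6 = -85.17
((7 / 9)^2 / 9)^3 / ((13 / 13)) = 117649 / 387420489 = 0.00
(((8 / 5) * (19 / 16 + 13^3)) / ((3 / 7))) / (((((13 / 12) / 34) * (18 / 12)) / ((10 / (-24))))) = -8370698 / 117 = -71544.43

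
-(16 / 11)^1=-16 / 11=-1.45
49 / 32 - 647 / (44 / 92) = -475653 / 352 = -1351.29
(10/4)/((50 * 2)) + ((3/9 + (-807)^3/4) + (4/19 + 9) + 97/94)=-14079696156991/107160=-131389475.15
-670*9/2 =-3015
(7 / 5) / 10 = 7 / 50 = 0.14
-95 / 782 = -0.12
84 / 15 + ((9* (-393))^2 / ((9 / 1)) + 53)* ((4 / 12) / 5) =1390178 / 15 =92678.53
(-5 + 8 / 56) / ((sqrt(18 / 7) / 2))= -34*sqrt(14) / 21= -6.06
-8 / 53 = -0.15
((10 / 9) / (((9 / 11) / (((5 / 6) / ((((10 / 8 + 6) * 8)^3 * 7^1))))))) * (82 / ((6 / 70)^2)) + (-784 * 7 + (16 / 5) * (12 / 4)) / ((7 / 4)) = -23376808512721 / 7467424020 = -3130.51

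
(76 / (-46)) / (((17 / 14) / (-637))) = 338884 / 391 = 866.71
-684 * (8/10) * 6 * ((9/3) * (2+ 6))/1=-393984/5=-78796.80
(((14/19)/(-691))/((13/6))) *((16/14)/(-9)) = 32/512031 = 0.00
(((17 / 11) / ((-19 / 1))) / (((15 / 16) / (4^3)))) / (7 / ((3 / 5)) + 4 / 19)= -17408 / 37235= -0.47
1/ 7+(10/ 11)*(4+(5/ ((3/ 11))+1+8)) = 6613/ 231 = 28.63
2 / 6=1 / 3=0.33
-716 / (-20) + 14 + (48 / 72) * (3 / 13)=3247 / 65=49.95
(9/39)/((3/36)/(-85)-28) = -3060/371293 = -0.01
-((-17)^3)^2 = -24137569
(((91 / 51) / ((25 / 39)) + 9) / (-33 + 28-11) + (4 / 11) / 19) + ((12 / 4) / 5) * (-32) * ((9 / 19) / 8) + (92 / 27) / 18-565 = -566.66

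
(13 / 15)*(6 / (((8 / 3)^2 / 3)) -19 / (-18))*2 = 13429 / 2160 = 6.22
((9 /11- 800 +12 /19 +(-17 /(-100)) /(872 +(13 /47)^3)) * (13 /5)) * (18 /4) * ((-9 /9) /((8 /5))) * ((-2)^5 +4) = -1237521986826473439 /7568797310800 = -163503.12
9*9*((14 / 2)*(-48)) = -27216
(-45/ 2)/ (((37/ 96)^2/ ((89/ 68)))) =-4613760/ 23273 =-198.25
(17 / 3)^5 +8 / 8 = 1420100 / 243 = 5844.03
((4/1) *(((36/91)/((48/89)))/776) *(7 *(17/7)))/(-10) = -4539/706160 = -0.01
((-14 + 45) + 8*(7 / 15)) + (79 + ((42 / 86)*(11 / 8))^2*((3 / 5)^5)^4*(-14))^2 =599455797604403313160044470855989497144787 / 95520196482539176940917968750000000000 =6275.70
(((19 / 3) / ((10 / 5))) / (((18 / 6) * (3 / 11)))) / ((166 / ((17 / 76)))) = 187 / 35856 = 0.01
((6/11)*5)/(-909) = -10/3333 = -0.00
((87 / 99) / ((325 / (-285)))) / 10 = -551 / 7150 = -0.08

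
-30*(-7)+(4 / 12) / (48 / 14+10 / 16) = 143066 / 681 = 210.08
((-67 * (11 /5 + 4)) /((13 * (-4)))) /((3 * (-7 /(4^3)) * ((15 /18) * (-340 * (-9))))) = -16616 /1740375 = -0.01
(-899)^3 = -726572699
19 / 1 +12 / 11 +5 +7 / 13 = 3665 / 143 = 25.63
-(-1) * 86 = 86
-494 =-494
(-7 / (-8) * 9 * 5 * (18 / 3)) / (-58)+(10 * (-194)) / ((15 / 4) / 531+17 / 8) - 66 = -686393163 / 700408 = -979.99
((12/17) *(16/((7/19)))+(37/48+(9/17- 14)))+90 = 616643/5712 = 107.96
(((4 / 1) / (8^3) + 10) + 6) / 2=2049 / 256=8.00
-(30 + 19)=-49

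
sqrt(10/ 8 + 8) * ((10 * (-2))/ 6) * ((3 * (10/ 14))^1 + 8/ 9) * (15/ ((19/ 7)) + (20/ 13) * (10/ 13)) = -20575475 * sqrt(37)/ 606879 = -206.23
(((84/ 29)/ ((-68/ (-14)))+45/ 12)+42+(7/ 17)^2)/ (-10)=-1559399/ 335240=-4.65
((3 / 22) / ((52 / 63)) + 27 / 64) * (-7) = -37611 / 9152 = -4.11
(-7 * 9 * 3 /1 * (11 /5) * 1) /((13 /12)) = -24948 /65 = -383.82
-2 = -2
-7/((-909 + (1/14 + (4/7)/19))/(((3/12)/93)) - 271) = 931/45004705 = 0.00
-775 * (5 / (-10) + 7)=-10075 / 2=-5037.50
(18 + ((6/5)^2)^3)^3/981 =3917469111754824/415802001953125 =9.42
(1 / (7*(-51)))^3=-1 / 45499293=-0.00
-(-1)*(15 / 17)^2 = 225 / 289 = 0.78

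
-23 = -23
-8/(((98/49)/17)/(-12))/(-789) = -272/263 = -1.03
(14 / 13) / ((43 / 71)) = 994 / 559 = 1.78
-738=-738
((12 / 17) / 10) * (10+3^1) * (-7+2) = -78 / 17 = -4.59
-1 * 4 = -4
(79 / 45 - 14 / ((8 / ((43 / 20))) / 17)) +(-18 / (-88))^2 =-338489 / 5445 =-62.17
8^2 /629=64 /629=0.10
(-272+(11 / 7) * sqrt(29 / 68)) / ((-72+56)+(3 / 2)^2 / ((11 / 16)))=21.29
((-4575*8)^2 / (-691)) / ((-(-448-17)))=-89304000 / 21421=-4168.99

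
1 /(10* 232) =0.00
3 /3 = 1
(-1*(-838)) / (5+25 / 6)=5028 / 55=91.42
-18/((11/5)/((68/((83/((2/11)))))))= -12240/10043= -1.22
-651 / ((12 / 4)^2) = -217 / 3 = -72.33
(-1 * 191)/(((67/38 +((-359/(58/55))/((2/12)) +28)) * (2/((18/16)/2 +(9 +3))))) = 7051147/11830032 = 0.60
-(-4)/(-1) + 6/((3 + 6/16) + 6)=-84/25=-3.36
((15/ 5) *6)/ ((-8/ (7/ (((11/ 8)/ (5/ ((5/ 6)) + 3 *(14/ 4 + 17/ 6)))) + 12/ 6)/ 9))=-57591/ 22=-2617.77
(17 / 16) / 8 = 17 / 128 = 0.13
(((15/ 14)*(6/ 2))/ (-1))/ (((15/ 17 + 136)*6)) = -255/ 65156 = -0.00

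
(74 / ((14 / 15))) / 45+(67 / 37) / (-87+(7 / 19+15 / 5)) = 306944 / 176379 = 1.74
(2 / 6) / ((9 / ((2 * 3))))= 2 / 9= 0.22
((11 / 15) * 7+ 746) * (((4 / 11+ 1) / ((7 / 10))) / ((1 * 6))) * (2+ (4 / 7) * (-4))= -112670 / 1617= -69.68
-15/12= -5/4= -1.25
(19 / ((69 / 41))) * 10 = 7790 / 69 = 112.90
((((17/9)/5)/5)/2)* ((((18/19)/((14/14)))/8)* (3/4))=51/15200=0.00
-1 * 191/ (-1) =191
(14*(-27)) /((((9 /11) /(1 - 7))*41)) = 2772 /41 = 67.61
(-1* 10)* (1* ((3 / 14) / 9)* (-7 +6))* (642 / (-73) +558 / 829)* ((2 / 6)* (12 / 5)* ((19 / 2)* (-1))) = 889352 / 60517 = 14.70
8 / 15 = 0.53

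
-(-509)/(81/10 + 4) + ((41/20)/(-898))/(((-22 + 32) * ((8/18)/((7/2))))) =7312999457/173852800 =42.06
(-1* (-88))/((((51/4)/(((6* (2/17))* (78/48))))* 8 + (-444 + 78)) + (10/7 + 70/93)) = -372372/1163221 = -0.32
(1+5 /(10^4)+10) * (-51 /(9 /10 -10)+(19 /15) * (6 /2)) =13448897 /130000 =103.45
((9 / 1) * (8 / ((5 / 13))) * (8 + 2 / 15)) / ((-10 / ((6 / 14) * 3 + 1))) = -304512 / 875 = -348.01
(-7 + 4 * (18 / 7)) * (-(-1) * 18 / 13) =414 / 91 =4.55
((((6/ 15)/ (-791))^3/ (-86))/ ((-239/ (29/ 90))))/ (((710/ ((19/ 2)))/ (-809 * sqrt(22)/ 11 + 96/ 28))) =-2204/ 23698642641027178125 + 445759 * sqrt(22)/ 223444344901113393750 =0.00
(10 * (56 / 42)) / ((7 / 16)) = 640 / 21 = 30.48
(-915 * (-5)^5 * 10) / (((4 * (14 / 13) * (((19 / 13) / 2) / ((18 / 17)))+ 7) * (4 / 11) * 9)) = 2416171875 / 2758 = 876059.42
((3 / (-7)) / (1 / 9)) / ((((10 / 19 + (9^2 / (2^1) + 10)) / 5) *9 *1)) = -570 / 13573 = -0.04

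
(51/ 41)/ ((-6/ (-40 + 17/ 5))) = 7.59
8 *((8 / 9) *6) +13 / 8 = 1063 / 24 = 44.29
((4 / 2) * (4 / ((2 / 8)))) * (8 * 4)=1024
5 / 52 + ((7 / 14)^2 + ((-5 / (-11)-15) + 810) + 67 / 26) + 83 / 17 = 1952725 / 2431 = 803.26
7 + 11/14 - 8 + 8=109/14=7.79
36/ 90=2/ 5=0.40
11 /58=0.19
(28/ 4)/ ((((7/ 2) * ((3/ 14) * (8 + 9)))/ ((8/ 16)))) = 0.27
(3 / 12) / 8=1 / 32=0.03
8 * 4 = 32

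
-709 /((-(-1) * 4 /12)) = -2127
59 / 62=0.95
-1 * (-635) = 635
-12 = -12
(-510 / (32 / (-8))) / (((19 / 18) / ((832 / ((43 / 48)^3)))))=211168788480 / 1510633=139788.28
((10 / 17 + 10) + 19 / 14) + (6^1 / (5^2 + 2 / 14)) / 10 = 1253419 / 104720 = 11.97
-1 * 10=-10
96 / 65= 1.48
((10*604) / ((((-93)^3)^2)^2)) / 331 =0.00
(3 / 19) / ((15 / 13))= 13 / 95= 0.14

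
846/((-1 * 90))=-47/5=-9.40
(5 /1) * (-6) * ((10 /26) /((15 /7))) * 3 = -210 /13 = -16.15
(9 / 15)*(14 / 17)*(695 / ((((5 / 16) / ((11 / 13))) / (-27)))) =-27742176 / 1105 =-25106.04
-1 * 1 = -1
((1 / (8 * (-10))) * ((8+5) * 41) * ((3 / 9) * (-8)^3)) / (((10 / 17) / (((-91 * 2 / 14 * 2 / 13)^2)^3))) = 9278464 / 75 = 123712.85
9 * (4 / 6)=6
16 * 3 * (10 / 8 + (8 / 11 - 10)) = -4236 / 11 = -385.09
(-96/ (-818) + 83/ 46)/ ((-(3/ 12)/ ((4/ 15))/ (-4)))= 231392/ 28221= 8.20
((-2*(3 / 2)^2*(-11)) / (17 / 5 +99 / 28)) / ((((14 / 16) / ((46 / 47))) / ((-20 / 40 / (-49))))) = 182160 / 2236213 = 0.08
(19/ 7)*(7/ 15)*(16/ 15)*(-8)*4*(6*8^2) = -1245184/ 75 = -16602.45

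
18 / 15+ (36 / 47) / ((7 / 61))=12954 / 1645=7.87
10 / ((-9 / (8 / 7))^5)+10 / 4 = 4961527355 / 1984873086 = 2.50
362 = 362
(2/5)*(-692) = -1384/5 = -276.80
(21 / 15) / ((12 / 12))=7 / 5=1.40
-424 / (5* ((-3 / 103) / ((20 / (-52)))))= -43672 / 39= -1119.79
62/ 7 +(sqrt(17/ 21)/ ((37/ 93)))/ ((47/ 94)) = 62 * sqrt(357)/ 259 +62/ 7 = 13.38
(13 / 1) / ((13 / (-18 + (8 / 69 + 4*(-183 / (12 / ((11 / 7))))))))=-54937 / 483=-113.74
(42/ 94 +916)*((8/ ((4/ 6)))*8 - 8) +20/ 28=26533203/ 329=80648.03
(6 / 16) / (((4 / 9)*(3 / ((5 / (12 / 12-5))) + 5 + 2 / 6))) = 405 / 1408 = 0.29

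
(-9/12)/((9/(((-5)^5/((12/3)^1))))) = 3125/48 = 65.10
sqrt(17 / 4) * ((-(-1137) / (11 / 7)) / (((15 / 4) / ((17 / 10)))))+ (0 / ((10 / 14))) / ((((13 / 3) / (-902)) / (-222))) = 45101 * sqrt(17) / 275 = 676.20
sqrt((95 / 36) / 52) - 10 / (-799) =0.24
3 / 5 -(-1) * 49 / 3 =254 / 15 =16.93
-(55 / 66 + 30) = -185 / 6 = -30.83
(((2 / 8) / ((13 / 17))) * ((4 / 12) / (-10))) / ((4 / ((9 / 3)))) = -17 / 2080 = -0.01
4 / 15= 0.27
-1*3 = -3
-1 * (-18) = 18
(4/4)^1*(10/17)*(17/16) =5/8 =0.62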